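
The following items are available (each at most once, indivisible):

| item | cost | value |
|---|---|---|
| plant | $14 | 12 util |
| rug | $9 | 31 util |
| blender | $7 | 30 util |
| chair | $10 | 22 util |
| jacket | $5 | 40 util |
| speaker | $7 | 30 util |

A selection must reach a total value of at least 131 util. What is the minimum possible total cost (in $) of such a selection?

Subsets with value ≥ 131, sorted by total cost:
- rug+blender+jacket+speaker: cost 28, value 131
- rug+blender+chair+jacket+speaker: cost 38, value 153
Minimum cost: 28 $.

28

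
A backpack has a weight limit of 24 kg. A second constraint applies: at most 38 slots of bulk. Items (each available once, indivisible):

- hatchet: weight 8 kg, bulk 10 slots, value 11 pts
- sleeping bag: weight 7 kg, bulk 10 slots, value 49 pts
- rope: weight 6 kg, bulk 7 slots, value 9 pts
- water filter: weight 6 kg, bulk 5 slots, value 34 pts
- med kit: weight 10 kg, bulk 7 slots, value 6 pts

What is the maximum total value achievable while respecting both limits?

94 pts

Feasible sets respecting both limits:
- hatchet+sleeping bag+water filter: weight 21, bulk 25, value 94
- sleeping bag+rope+water filter: weight 19, bulk 22, value 92
- sleeping bag+water filter+med kit: weight 23, bulk 22, value 89
- sleeping bag+water filter: weight 13, bulk 15, value 83
Best: 94 pts.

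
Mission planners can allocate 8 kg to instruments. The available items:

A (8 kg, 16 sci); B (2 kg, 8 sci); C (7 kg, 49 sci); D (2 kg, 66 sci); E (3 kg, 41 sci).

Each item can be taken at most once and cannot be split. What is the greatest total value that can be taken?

This is a 0/1 knapsack; check combinations near the capacity.
- B+D+E: mass 2+2+3=7, value 8+66+41=115
- D+E: mass 2+3=5, value 66+41=107
- B+D: mass 2+2=4, value 8+66=74
- D: mass 2, value 66
- B+E: mass 2+3=5, value 8+41=49
Best: 115 sci.

115 sci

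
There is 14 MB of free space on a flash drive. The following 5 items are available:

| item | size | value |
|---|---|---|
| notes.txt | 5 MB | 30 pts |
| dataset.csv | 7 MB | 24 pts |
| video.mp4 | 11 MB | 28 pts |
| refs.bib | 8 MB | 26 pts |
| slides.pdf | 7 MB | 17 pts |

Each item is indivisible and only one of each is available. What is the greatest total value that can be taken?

56 pts

This is a 0/1 knapsack; check combinations near the capacity.
- notes.txt+refs.bib: size 5+8=13, value 30+26=56
- notes.txt+dataset.csv: size 5+7=12, value 30+24=54
- notes.txt+slides.pdf: size 5+7=12, value 30+17=47
Best: 56 pts.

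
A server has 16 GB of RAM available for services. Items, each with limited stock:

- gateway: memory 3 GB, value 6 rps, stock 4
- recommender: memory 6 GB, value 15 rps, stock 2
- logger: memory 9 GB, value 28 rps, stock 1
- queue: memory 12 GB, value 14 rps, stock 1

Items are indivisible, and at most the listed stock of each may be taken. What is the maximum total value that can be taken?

43 rps

Top feasible selections:
- 1×recommender + 1×logger: memory 15, value 43
- 2×gateway + 1×logger: memory 15, value 40
Best: 43 rps.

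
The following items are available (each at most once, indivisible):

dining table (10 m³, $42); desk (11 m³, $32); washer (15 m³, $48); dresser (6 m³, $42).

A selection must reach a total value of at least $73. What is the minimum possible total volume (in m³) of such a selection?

Subsets with value ≥ 73, sorted by total volume:
- dining table+dresser: volume 16, value 84
- desk+dresser: volume 17, value 74
- washer+dresser: volume 21, value 90
Minimum volume: 16 m³.

16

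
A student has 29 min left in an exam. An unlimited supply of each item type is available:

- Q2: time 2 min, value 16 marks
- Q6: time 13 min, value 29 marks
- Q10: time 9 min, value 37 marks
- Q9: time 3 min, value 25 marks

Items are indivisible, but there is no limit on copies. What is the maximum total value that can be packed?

241 marks

Best value-per-unit is Q9 at 25/3; filling with it alone gives 9×25 = 225.
Optimal mix: 1×Q2 + 9×Q9 → time 29, value 241.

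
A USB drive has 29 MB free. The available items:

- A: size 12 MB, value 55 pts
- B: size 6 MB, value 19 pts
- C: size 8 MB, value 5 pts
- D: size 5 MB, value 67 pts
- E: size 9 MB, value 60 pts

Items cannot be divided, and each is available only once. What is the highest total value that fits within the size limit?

182 pts

This is a 0/1 knapsack; check combinations near the capacity.
- A+D+E: size 12+5+9=26, value 55+67+60=182
- B+C+D+E: size 6+8+5+9=28, value 19+5+67+60=151
- B+D+E: size 6+5+9=20, value 19+67+60=146
- A+B+D: size 12+6+5=23, value 55+19+67=141
- A+B+E: size 12+6+9=27, value 55+19+60=134
Best: 182 pts.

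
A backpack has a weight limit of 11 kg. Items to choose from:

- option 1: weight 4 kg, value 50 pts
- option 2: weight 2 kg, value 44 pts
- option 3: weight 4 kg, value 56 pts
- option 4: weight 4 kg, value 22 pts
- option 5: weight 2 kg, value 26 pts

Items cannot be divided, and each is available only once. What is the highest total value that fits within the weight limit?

Check high-value combinations within 11 kg:
- option 1+option 2+option 3: weight 4+2+4=10, value 50+44+56=150
- option 1+option 3+option 5: weight 4+4+2=10, value 50+56+26=132
- option 2+option 3+option 5: weight 2+4+2=8, value 44+56+26=126
Best: 150 pts.

150 pts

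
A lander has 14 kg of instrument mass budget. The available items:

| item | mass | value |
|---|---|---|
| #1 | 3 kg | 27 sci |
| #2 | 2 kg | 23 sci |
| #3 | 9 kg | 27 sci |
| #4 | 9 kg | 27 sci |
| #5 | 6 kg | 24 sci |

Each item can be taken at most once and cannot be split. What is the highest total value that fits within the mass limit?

77 sci

This is a 0/1 knapsack; check combinations near the capacity.
- #1+#2+#3: mass 3+2+9=14, value 27+23+27=77
- #1+#2+#4: mass 3+2+9=14, value 27+23+27=77
- #1+#2+#5: mass 3+2+6=11, value 27+23+24=74
Best: 77 sci.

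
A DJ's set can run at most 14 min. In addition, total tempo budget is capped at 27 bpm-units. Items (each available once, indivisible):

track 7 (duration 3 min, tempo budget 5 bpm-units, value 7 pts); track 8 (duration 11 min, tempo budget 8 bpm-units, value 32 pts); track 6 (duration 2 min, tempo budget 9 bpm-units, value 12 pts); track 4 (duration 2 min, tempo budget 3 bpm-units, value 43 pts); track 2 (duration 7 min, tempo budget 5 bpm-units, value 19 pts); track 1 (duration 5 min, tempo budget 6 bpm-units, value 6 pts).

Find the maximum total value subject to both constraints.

81 pts

Feasible sets respecting both limits:
- track 7+track 6+track 4+track 2: duration 14, tempo budget 22, value 81
- track 8+track 4: duration 13, tempo budget 11, value 75
- track 6+track 4+track 2: duration 11, tempo budget 17, value 74
Best: 81 pts.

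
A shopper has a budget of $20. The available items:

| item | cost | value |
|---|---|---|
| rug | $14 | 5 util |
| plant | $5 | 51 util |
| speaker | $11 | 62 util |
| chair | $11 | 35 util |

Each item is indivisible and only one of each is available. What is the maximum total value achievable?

Check high-value combinations within $20:
- plant+speaker: cost 5+11=16, value 51+62=113
- plant+chair: cost 5+11=16, value 51+35=86
- speaker: cost 11, value 62
Best: 113 util.

113 util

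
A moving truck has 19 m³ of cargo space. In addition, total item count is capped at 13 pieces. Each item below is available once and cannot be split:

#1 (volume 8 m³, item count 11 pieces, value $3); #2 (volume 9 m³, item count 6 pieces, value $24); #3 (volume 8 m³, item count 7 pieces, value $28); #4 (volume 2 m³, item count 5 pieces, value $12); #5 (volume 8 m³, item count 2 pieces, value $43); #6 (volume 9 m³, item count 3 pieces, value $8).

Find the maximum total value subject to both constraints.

Feasible sets respecting both limits:
- #2+#4+#5: volume 19, item count 13, value 79
- #3+#5: volume 16, item count 9, value 71
- #2+#5: volume 17, item count 8, value 67
- #4+#5+#6: volume 19, item count 10, value 63
Best: $79.

$79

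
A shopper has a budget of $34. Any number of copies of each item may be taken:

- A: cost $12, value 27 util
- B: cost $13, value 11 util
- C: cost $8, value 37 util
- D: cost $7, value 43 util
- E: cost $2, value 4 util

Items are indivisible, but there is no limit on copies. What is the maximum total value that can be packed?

Best value-per-unit is D at 43/7; filling with it alone gives 4×43 = 172.
Optimal mix: 4×D + 3×E → cost 34, value 184.

184 util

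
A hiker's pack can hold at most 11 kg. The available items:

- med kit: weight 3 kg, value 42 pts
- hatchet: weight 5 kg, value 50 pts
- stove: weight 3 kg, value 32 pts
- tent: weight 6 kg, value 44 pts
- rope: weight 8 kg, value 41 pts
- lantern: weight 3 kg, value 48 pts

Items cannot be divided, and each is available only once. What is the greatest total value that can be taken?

140 pts

Check high-value combinations within 11 kg:
- med kit+hatchet+lantern: weight 3+5+3=11, value 42+50+48=140
- hatchet+stove+lantern: weight 5+3+3=11, value 50+32+48=130
- med kit+hatchet+stove: weight 3+5+3=11, value 42+50+32=124
- med kit+stove+lantern: weight 3+3+3=9, value 42+32+48=122
Best: 140 pts.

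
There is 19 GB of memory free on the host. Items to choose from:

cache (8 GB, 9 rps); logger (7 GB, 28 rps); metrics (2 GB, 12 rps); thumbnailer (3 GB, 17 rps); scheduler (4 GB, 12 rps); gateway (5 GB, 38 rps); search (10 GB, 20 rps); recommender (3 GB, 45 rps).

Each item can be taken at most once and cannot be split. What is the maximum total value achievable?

This is a 0/1 knapsack; check combinations near the capacity.
- logger+thumbnailer+gateway+recommender: memory 7+3+5+3=18, value 28+17+38+45=128
- metrics+thumbnailer+scheduler+gateway+recommender: memory 2+3+4+5+3=17, value 12+17+12+38+45=124
- logger+metrics+gateway+recommender: memory 7+2+5+3=17, value 28+12+38+45=123
- logger+scheduler+gateway+recommender: memory 7+4+5+3=19, value 28+12+38+45=123
- logger+metrics+thumbnailer+scheduler+recommender: memory 7+2+3+4+3=19, value 28+12+17+12+45=114
Best: 128 rps.

128 rps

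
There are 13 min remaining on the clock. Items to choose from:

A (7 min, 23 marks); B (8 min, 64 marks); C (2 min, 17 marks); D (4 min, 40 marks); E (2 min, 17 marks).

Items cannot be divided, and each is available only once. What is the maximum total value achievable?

Check high-value combinations within 13 min:
- B+D: time 8+4=12, value 64+40=104
- B+C+E: time 8+2+2=12, value 64+17+17=98
- B+C: time 8+2=10, value 64+17=81
Best: 104 marks.

104 marks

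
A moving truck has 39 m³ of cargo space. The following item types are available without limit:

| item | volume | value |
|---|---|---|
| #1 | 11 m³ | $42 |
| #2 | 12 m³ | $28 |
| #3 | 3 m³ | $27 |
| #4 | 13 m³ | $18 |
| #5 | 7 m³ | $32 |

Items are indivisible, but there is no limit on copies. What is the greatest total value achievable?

Best value-per-unit is #3 at 27/3, and filling with it alone uses volume 13×3=39. No mix of the others beats 13×27 = 351.

$351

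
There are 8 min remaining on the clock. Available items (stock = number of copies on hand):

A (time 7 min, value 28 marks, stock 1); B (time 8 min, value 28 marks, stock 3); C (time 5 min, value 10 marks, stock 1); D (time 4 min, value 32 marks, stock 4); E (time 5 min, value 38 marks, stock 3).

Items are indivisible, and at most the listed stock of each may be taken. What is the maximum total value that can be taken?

64 marks

Top feasible selections:
- 2×D: time 8, value 64
- 1×E: time 5, value 38
- 1×D: time 4, value 32
Best: 64 marks.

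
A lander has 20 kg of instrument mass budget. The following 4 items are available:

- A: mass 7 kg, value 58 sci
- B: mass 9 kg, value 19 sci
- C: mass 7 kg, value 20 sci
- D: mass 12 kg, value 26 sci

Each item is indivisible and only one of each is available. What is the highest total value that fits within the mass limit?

Check high-value combinations within 20 kg:
- A+D: mass 7+12=19, value 58+26=84
- A+C: mass 7+7=14, value 58+20=78
- A+B: mass 7+9=16, value 58+19=77
- A: mass 7, value 58
- C+D: mass 7+12=19, value 20+26=46
Best: 84 sci.

84 sci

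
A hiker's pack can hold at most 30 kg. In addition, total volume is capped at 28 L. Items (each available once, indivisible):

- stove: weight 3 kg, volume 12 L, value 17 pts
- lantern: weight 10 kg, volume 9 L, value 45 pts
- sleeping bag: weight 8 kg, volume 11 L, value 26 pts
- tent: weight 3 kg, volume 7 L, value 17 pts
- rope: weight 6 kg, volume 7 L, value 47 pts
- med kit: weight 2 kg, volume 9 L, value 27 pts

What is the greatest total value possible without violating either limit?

119 pts

Feasible sets respecting both limits:
- lantern+rope+med kit: weight 18, volume 25, value 119
- lantern+sleeping bag+rope: weight 24, volume 27, value 118
- stove+lantern+rope: weight 19, volume 28, value 109
- lantern+tent+rope: weight 19, volume 23, value 109
Best: 119 pts.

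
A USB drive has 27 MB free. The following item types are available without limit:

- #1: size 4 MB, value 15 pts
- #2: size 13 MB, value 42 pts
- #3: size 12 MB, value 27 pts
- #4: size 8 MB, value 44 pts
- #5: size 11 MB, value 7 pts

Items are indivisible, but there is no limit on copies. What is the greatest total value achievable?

132 pts

Best value-per-unit is #4 at 44/8, and filling with it alone uses size 3×8=24. No mix of the others beats 3×44 = 132.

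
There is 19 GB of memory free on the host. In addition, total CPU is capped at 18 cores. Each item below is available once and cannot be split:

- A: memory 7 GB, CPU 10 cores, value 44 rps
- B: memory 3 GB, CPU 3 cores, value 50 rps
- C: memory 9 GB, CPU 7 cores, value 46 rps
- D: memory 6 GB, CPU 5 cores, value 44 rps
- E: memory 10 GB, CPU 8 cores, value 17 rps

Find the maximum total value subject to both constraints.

Feasible sets respecting both limits:
- B+C+D: memory 18, CPU 15, value 140
- A+B+D: memory 16, CPU 18, value 138
- B+D+E: memory 19, CPU 16, value 111
Best: 140 rps.

140 rps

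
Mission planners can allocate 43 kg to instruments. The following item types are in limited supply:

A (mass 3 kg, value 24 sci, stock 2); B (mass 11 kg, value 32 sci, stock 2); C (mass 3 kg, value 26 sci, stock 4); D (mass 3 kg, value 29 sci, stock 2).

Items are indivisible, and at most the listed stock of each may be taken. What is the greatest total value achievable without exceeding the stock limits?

250 sci

Top feasible selections:
- 1×A + 2×B + 4×C + 2×D: mass 43, value 250
- 2×A + 2×B + 3×C + 2×D: mass 43, value 248
- 2×A + 2×B + 4×C + 1×D: mass 43, value 245
Best: 250 sci.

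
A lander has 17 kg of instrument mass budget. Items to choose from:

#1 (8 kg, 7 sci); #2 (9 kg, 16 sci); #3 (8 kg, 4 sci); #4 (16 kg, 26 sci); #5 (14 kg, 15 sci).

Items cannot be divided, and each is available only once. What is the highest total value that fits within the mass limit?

Check high-value combinations within 17 kg:
- #4: mass 16, value 26
- #1+#2: mass 8+9=17, value 7+16=23
- #2+#3: mass 9+8=17, value 16+4=20
- #2: mass 9, value 16
Best: 26 sci.

26 sci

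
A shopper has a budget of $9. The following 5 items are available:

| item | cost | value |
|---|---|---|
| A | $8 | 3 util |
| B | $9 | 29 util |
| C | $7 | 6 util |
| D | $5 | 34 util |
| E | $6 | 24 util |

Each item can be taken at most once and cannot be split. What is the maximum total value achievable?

This is a 0/1 knapsack; check combinations near the capacity.
- D: cost 5, value 34
- B: cost 9, value 29
- E: cost 6, value 24
- C: cost 7, value 6
Best: 34 util.

34 util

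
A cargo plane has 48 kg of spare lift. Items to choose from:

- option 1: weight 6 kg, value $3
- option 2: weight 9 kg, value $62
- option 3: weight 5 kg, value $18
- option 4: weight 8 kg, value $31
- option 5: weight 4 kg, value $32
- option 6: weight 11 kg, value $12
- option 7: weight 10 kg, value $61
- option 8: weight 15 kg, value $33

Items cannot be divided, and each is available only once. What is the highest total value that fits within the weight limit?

$219

Check high-value combinations within 48 kg:
- option 2+option 4+option 5+option 7+option 8: weight 9+8+4+10+15=46, value 62+31+32+61+33=219
- option 2+option 3+option 4+option 5+option 6+option 7: weight 9+5+8+4+11+10=47, value 62+18+31+32+12+61=216
- option 1+option 2+option 3+option 4+option 5+option 7: weight 6+9+5+8+4+10=42, value 3+62+18+31+32+61=207
- option 2+option 3+option 5+option 7+option 8: weight 9+5+4+10+15=43, value 62+18+32+61+33=206
- option 2+option 3+option 4+option 7+option 8: weight 9+5+8+10+15=47, value 62+18+31+61+33=205
Best: $219.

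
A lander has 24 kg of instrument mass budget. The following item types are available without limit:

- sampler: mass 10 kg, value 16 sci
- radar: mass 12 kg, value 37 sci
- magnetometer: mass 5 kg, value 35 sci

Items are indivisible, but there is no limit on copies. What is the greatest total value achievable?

Best value-per-unit is magnetometer at 35/5, and filling with it alone uses mass 4×5=20. No mix of the others beats 4×35 = 140.

140 sci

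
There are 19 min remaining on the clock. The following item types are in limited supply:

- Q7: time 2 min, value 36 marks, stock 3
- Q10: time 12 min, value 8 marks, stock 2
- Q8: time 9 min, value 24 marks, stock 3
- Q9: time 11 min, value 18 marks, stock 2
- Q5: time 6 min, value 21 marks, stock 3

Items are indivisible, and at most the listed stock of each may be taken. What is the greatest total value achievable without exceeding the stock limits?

150 marks

Top feasible selections:
- 3×Q7 + 2×Q5: time 18, value 150
- 3×Q7 + 1×Q8: time 15, value 132
- 3×Q7 + 1×Q5: time 12, value 129
- 3×Q7 + 1×Q9: time 17, value 126
Best: 150 marks.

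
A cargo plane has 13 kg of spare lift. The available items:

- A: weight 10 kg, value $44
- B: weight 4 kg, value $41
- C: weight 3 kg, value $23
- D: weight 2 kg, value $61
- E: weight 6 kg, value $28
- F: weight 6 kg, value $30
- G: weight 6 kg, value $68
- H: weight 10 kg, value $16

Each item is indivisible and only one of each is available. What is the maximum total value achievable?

$170

Check high-value combinations within 13 kg:
- B+D+G: weight 4+2+6=12, value 41+61+68=170
- C+D+G: weight 3+2+6=11, value 23+61+68=152
- B+D+F: weight 4+2+6=12, value 41+61+30=132
- B+C+G: weight 4+3+6=13, value 41+23+68=132
Best: $170.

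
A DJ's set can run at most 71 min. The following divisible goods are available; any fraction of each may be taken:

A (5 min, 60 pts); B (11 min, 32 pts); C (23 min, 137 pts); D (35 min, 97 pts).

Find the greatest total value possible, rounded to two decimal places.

317.69

Take in order of value per unit:
- A (60/5 per unit): all 5 → value 60, running total 60.00
- C (137/23 per unit): all 23 → value 137, running total 197.00
- B (32/11 per unit): all 11 → value 32, running total 229.00
- D (97/35 per unit): 32 of 35 → value 32×97/35 = 88.6857, running total 317.69
Total 317.69.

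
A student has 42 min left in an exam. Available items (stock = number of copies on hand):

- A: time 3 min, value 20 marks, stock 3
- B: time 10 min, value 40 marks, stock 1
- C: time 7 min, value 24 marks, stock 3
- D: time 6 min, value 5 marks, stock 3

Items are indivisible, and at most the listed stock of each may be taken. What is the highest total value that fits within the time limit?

Top feasible selections:
- 3×A + 1×B + 3×C: time 40, value 172
- 3×A + 1×B + 2×C + 1×D: time 39, value 153
- 2×A + 1×B + 3×C: time 37, value 152
Best: 172 marks.

172 marks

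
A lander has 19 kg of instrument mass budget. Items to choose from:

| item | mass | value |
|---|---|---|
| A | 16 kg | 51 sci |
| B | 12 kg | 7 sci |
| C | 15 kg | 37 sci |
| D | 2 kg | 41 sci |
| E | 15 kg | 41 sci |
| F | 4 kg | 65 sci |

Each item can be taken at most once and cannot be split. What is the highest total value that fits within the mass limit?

113 sci

Check high-value combinations within 19 kg:
- B+D+F: mass 12+2+4=18, value 7+41+65=113
- D+F: mass 2+4=6, value 41+65=106
- E+F: mass 15+4=19, value 41+65=106
- C+F: mass 15+4=19, value 37+65=102
Best: 113 sci.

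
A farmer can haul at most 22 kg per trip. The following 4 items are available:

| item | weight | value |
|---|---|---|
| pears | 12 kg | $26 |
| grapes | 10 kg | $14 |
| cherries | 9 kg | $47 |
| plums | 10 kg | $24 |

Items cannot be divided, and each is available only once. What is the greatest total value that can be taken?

Check high-value combinations within 22 kg:
- pears+cherries: weight 12+9=21, value 26+47=73
- cherries+plums: weight 9+10=19, value 47+24=71
- grapes+cherries: weight 10+9=19, value 14+47=61
- pears+plums: weight 12+10=22, value 26+24=50
Best: $73.

$73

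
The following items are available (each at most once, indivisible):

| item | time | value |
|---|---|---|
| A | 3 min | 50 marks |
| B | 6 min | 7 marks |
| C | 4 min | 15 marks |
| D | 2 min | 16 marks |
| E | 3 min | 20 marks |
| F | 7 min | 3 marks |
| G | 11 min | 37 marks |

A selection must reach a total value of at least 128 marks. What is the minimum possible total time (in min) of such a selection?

Subsets with value ≥ 128, sorted by total time:
- A+C+D+E+G: time 23, value 138
- A+B+D+E+G: time 25, value 130
Minimum time: 23 min.

23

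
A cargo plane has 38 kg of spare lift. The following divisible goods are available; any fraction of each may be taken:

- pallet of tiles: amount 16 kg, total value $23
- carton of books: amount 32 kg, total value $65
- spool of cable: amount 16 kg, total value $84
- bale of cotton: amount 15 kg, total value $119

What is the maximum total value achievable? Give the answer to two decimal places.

217.22

Take in order of value per unit:
- bale of cotton (119/15 per unit): all 15 → value 119, running total 119.00
- spool of cable (84/16 per unit): all 16 → value 84, running total 203.00
- carton of books (65/32 per unit): 7 of 32 → value 7×65/32 = 14.2188, running total 217.22
Total 217.22.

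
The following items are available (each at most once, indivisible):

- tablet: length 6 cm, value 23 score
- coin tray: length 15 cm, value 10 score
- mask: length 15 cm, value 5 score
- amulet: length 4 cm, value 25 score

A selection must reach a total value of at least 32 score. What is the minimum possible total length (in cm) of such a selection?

10

Subsets with value ≥ 32, sorted by total length:
- tablet+amulet: length 10, value 48
- coin tray+amulet: length 19, value 35
- tablet+coin tray: length 21, value 33
Minimum length: 10 cm.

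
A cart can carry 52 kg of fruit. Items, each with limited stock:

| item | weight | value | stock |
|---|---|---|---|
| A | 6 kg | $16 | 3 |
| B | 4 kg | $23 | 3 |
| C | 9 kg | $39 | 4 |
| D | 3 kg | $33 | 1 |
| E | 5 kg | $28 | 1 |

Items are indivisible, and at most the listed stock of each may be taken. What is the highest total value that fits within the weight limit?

$263

Best selections within weight 52 and stock limits:
- 2×B + 4×C + 1×D + 1×E: weight 52, value 263
- 3×B + 4×C + 1×D: weight 51, value 258
Best: $263.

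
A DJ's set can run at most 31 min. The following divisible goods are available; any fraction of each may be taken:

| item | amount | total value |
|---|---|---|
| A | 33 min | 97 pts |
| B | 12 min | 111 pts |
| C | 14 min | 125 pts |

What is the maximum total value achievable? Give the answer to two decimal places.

250.70

Take in order of value per unit:
- B (111/12 per unit): all 12 → value 111, running total 111.00
- C (125/14 per unit): all 14 → value 125, running total 236.00
- A (97/33 per unit): 5 of 33 → value 5×97/33 = 14.6970, running total 250.70
Total 250.70.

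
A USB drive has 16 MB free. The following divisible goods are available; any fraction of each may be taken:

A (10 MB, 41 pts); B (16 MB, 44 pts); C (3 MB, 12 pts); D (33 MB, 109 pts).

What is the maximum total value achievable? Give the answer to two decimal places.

62.91

Take in order of value per unit:
- A (41/10 per unit): all 10 → value 41, running total 41.00
- C (12/3 per unit): all 3 → value 12, running total 53.00
- D (109/33 per unit): 3 of 33 → value 3×109/33 = 9.9091, running total 62.91
Total 62.91.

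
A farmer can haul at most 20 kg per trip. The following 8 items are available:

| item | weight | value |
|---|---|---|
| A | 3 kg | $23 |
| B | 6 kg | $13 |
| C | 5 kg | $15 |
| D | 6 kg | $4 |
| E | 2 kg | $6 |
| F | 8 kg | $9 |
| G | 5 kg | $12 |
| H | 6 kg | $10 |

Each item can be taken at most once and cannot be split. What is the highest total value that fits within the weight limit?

Check high-value combinations within 20 kg:
- A+B+C+G: weight 3+6+5+5=19, value 23+13+15+12=63
- A+B+C+H: weight 3+6+5+6=20, value 23+13+15+10=61
- A+C+G+H: weight 3+5+5+6=19, value 23+15+12+10=60
- A+B+G+H: weight 3+6+5+6=20, value 23+13+12+10=58
- A+B+C+E: weight 3+6+5+2=16, value 23+13+15+6=57
Best: $63.

$63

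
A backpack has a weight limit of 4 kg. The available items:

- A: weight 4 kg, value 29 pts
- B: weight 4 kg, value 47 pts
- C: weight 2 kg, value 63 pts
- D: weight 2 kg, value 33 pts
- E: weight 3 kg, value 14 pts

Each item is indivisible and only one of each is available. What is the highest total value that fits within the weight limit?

96 pts

This is a 0/1 knapsack; check combinations near the capacity.
- C+D: weight 2+2=4, value 63+33=96
- C: weight 2, value 63
- B: weight 4, value 47
Best: 96 pts.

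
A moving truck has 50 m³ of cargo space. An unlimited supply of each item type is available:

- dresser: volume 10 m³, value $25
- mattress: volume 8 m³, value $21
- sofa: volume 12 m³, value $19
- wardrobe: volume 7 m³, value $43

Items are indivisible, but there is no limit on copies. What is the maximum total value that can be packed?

Best value-per-unit is wardrobe at 43/7, and filling with it alone uses volume 7×7=49. No mix of the others beats 7×43 = 301.

$301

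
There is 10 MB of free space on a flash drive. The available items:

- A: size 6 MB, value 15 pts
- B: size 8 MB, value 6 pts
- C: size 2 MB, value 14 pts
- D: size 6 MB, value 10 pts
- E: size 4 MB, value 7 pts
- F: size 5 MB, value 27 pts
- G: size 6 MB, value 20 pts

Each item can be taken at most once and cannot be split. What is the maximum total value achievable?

Check high-value combinations within 10 MB:
- C+F: size 2+5=7, value 14+27=41
- C+G: size 2+6=8, value 14+20=34
- E+F: size 4+5=9, value 7+27=34
- A+C: size 6+2=8, value 15+14=29
Best: 41 pts.

41 pts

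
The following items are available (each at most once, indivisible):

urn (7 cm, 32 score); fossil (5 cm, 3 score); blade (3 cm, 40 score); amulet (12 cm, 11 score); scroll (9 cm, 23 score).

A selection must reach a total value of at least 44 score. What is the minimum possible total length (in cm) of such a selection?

10

Subsets with value ≥ 44, sorted by total length:
- urn+blade: length 10, value 72
- blade+scroll: length 12, value 63
- urn+fossil+blade: length 15, value 75
Minimum length: 10 cm.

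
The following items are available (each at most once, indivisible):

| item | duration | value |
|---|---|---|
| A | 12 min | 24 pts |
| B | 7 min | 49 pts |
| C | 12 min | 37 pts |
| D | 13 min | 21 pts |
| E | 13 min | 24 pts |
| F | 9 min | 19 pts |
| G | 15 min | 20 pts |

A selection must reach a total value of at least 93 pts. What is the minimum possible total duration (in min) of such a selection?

Subsets with value ≥ 93, sorted by total duration:
- B+C+F: duration 28, value 105
- A+B+C: duration 31, value 110
- B+C+E: duration 32, value 110
- B+C+D: duration 32, value 107
Minimum duration: 28 min.

28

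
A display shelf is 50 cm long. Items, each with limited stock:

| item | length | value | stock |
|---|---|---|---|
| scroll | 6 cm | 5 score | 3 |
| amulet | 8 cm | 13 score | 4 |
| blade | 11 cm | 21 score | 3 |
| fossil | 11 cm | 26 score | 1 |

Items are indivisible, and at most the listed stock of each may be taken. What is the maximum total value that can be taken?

94 score

Top feasible selections:
- 2×amulet + 2×blade + 1×fossil: length 49, value 94
- 1×scroll + 3×blade + 1×fossil: length 50, value 94
Best: 94 score.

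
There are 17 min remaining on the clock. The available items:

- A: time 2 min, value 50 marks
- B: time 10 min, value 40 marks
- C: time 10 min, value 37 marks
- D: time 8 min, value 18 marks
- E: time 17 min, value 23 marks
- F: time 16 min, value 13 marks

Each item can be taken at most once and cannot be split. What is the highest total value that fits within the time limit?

Check high-value combinations within 17 min:
- A+B: time 2+10=12, value 50+40=90
- A+C: time 2+10=12, value 50+37=87
- A+D: time 2+8=10, value 50+18=68
- A: time 2, value 50
- B: time 10, value 40
Best: 90 marks.

90 marks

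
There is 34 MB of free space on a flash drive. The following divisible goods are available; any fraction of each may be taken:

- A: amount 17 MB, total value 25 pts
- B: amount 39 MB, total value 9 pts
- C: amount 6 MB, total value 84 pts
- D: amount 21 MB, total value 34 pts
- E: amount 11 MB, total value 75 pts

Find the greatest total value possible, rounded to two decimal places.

186.52

Take in order of value per unit:
- C (84/6 per unit): all 6 → value 84, running total 84.00
- E (75/11 per unit): all 11 → value 75, running total 159.00
- D (34/21 per unit): 17 of 21 → value 17×34/21 = 27.5238, running total 186.52
Total 186.52.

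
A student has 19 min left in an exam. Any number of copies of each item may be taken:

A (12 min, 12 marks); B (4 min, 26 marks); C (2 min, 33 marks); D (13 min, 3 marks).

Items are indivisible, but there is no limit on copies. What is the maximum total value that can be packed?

Best value-per-unit is C at 33/2, and filling with it alone uses time 9×2=18. No mix of the others beats 9×33 = 297.

297 marks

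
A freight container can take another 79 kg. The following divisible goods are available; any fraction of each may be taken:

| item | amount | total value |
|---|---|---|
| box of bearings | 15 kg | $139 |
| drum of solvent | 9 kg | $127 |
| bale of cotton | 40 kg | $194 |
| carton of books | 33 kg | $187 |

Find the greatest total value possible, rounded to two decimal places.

Take in order of value per unit:
- drum of solvent (127/9 per unit): all 9 → value 127, running total 127.00
- box of bearings (139/15 per unit): all 15 → value 139, running total 266.00
- carton of books (187/33 per unit): all 33 → value 187, running total 453.00
- bale of cotton (194/40 per unit): 22 of 40 → value 22×194/40 = 106.7000, running total 559.70
Total 559.70.

559.70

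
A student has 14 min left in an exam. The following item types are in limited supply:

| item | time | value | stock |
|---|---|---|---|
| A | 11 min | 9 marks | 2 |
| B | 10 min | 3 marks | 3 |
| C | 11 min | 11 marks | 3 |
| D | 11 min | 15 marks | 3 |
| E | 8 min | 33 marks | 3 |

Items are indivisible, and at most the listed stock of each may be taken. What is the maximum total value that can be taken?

Top feasible selections:
- 1×E: time 8, value 33
- 1×D: time 11, value 15
- 1×C: time 11, value 11
Best: 33 marks.

33 marks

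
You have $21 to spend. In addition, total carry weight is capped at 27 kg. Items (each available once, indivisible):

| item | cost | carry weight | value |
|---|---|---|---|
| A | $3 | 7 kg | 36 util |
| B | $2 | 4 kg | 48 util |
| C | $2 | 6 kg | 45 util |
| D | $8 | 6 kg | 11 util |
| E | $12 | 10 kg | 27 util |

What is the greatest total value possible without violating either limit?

156 util

Feasible sets respecting both limits:
- A+B+C+E: cost 19, carry weight 27, value 156
- A+B+C+D: cost 15, carry weight 23, value 140
- A+B+C: cost 7, carry weight 17, value 129
Best: 156 util.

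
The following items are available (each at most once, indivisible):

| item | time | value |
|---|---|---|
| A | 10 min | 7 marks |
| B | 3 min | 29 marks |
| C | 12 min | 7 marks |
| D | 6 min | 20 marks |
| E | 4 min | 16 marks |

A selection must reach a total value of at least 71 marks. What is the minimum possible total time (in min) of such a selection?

Subsets with value ≥ 71, sorted by total time:
- A+B+D+E: time 23, value 72
- B+C+D+E: time 25, value 72
- A+B+C+D+E: time 35, value 79
Minimum time: 23 min.

23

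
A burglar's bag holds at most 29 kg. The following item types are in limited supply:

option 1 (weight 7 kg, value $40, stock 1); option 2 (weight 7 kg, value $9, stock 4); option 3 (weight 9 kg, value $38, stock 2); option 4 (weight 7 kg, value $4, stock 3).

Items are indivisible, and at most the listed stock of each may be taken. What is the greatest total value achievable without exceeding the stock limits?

$116

Best selections within weight 29 and stock limits:
- 1×option 1 + 2×option 3: weight 25, value 116
- 1×option 1 + 1×option 2 + 1×option 3: weight 23, value 87
- 1×option 2 + 2×option 3: weight 25, value 85
- 1×option 1 + 1×option 3 + 1×option 4: weight 23, value 82
Best: $116.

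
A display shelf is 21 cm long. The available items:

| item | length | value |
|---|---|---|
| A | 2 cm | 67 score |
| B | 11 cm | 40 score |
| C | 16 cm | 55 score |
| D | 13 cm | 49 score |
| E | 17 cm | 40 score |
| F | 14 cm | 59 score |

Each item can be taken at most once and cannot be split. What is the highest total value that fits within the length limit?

Check high-value combinations within 21 cm:
- A+F: length 2+14=16, value 67+59=126
- A+C: length 2+16=18, value 67+55=122
- A+D: length 2+13=15, value 67+49=116
Best: 126 score.

126 score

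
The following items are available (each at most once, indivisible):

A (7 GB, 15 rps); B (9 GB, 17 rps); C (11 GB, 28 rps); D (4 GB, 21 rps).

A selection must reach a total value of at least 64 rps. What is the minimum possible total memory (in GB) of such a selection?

Subsets with value ≥ 64, sorted by total memory:
- A+C+D: memory 22, value 64
- B+C+D: memory 24, value 66
- A+B+C+D: memory 31, value 81
Minimum memory: 22 GB.

22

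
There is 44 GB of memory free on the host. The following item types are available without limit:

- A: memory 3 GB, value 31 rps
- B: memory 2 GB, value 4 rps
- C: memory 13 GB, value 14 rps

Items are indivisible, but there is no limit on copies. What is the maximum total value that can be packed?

Best value-per-unit is A at 31/3; filling with it alone gives 14×31 = 434.
Optimal mix: 14×A + 1×B → memory 44, value 438.

438 rps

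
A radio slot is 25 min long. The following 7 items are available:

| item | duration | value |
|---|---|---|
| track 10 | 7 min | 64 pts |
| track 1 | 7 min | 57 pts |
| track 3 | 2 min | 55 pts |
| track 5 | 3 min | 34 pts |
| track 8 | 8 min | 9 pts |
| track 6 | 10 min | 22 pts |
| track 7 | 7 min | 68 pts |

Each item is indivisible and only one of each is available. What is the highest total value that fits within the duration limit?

244 pts

Check high-value combinations within 25 min:
- track 10+track 1+track 3+track 7: duration 7+7+2+7=23, value 64+57+55+68=244
- track 10+track 1+track 5+track 7: duration 7+7+3+7=24, value 64+57+34+68=223
- track 10+track 3+track 5+track 7: duration 7+2+3+7=19, value 64+55+34+68=221
- track 1+track 3+track 5+track 7: duration 7+2+3+7=19, value 57+55+34+68=214
Best: 244 pts.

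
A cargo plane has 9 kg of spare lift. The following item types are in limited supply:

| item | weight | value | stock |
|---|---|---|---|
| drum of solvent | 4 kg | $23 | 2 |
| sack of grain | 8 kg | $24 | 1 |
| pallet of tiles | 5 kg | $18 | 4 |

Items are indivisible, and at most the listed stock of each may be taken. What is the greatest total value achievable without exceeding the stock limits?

$46

Top feasible selections:
- 2×drum of solvent: weight 8, value 46
- 1×drum of solvent + 1×pallet of tiles: weight 9, value 41
Best: $46.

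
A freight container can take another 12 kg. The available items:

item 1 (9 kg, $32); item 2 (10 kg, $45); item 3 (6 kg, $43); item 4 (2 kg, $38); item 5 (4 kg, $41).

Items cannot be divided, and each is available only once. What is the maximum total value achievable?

Check high-value combinations within 12 kg:
- item 3+item 4+item 5: weight 6+2+4=12, value 43+38+41=122
- item 3+item 5: weight 6+4=10, value 43+41=84
- item 2+item 4: weight 10+2=12, value 45+38=83
- item 3+item 4: weight 6+2=8, value 43+38=81
Best: $122.

$122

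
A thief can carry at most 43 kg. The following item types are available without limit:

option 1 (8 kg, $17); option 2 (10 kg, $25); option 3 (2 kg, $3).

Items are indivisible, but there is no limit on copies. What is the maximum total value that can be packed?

$103

Best value-per-unit is option 2 at 25/10; filling with it alone gives 4×25 = 100.
Optimal mix: 4×option 2 + 1×option 3 → weight 42, value 103.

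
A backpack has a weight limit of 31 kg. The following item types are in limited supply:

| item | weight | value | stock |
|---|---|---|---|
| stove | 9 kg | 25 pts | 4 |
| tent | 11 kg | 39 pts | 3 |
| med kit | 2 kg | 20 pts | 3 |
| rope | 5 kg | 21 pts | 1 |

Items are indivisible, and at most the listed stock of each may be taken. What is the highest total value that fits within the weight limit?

145 pts

Best selections within weight 31 and stock limits:
- 1×stove + 1×tent + 3×med kit + 1×rope: weight 31, value 145
- 2×tent + 2×med kit + 1×rope: weight 31, value 139
Best: 145 pts.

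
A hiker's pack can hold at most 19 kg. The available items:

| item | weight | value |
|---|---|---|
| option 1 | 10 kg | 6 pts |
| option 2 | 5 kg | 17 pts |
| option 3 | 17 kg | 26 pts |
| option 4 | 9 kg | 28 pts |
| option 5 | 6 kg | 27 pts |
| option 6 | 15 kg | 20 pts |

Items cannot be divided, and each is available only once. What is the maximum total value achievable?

55 pts

This is a 0/1 knapsack; check combinations near the capacity.
- option 4+option 5: weight 9+6=15, value 28+27=55
- option 2+option 4: weight 5+9=14, value 17+28=45
- option 2+option 5: weight 5+6=11, value 17+27=44
- option 1+option 4: weight 10+9=19, value 6+28=34
Best: 55 pts.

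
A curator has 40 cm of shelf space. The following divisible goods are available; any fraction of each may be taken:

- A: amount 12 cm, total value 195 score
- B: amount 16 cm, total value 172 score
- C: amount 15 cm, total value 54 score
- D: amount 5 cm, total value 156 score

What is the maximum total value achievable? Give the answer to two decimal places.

Take in order of value per unit:
- D (156/5 per unit): all 5 → value 156, running total 156.00
- A (195/12 per unit): all 12 → value 195, running total 351.00
- B (172/16 per unit): all 16 → value 172, running total 523.00
- C (54/15 per unit): 7 of 15 → value 7×54/15 = 25.2000, running total 548.20
Total 548.20.

548.20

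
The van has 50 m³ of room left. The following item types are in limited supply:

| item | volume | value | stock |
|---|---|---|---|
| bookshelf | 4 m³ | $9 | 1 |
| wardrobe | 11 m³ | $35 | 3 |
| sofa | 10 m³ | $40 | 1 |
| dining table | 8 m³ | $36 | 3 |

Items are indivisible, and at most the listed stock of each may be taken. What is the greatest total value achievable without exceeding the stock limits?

Best selections within volume 50 and stock limits:
- 1×bookshelf + 1×wardrobe + 1×sofa + 3×dining table: volume 49, value 192
- 1×bookshelf + 2×wardrobe + 3×dining table: volume 50, value 187
Best: $192.

$192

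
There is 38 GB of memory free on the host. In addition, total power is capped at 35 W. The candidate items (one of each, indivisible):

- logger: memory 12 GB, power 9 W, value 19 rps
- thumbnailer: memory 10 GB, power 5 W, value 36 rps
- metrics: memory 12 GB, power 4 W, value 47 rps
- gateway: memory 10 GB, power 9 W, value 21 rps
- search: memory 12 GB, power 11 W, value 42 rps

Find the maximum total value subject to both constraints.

125 rps

Feasible sets respecting both limits:
- thumbnailer+metrics+search: memory 34, power 20, value 125
- metrics+gateway+search: memory 34, power 24, value 110
- logger+metrics+search: memory 36, power 24, value 108
- thumbnailer+metrics+gateway: memory 32, power 18, value 104
Best: 125 rps.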